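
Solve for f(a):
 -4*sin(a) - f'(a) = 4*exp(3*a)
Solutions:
 f(a) = C1 - 4*exp(3*a)/3 + 4*cos(a)


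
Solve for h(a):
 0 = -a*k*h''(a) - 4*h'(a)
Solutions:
 h(a) = C1 + a^(((re(k) - 4)*re(k) + im(k)^2)/(re(k)^2 + im(k)^2))*(C2*sin(4*log(a)*Abs(im(k))/(re(k)^2 + im(k)^2)) + C3*cos(4*log(a)*im(k)/(re(k)^2 + im(k)^2)))


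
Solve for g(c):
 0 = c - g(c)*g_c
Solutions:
 g(c) = -sqrt(C1 + c^2)
 g(c) = sqrt(C1 + c^2)


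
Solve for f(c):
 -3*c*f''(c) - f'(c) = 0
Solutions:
 f(c) = C1 + C2*c^(2/3)


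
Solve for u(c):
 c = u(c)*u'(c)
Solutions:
 u(c) = -sqrt(C1 + c^2)
 u(c) = sqrt(C1 + c^2)


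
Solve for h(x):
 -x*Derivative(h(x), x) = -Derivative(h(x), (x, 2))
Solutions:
 h(x) = C1 + C2*erfi(sqrt(2)*x/2)


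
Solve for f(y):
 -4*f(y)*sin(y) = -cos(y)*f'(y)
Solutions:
 f(y) = C1/cos(y)^4


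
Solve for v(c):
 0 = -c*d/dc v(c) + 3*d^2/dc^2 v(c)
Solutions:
 v(c) = C1 + C2*erfi(sqrt(6)*c/6)


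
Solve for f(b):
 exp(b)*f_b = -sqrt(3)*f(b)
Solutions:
 f(b) = C1*exp(sqrt(3)*exp(-b))


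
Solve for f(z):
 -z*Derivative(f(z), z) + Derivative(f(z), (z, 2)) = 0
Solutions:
 f(z) = C1 + C2*erfi(sqrt(2)*z/2)


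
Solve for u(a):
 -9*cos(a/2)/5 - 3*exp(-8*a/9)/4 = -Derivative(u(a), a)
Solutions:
 u(a) = C1 + 18*sin(a/2)/5 - 27*exp(-8*a/9)/32


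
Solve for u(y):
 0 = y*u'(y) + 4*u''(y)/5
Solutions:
 u(y) = C1 + C2*erf(sqrt(10)*y/4)


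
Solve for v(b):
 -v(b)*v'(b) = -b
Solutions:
 v(b) = -sqrt(C1 + b^2)
 v(b) = sqrt(C1 + b^2)


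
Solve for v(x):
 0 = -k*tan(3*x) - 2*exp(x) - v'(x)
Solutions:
 v(x) = C1 + k*log(cos(3*x))/3 - 2*exp(x)


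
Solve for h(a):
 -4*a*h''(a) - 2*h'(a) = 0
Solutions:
 h(a) = C1 + C2*sqrt(a)


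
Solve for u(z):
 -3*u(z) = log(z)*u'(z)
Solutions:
 u(z) = C1*exp(-3*li(z))


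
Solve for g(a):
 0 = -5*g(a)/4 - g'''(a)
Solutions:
 g(a) = C3*exp(-10^(1/3)*a/2) + (C1*sin(10^(1/3)*sqrt(3)*a/4) + C2*cos(10^(1/3)*sqrt(3)*a/4))*exp(10^(1/3)*a/4)


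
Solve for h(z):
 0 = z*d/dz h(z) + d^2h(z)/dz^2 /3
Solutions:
 h(z) = C1 + C2*erf(sqrt(6)*z/2)


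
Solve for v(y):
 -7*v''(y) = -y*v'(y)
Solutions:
 v(y) = C1 + C2*erfi(sqrt(14)*y/14)


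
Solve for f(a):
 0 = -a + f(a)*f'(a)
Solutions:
 f(a) = -sqrt(C1 + a^2)
 f(a) = sqrt(C1 + a^2)


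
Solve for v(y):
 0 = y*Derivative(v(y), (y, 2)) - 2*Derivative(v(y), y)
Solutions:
 v(y) = C1 + C2*y^3


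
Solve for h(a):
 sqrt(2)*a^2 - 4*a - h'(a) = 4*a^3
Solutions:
 h(a) = C1 - a^4 + sqrt(2)*a^3/3 - 2*a^2


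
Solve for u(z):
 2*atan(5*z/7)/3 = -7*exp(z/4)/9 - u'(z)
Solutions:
 u(z) = C1 - 2*z*atan(5*z/7)/3 - 28*exp(z/4)/9 + 7*log(25*z^2 + 49)/15


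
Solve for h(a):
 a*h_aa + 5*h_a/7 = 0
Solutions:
 h(a) = C1 + C2*a^(2/7)


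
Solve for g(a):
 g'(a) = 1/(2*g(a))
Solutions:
 g(a) = -sqrt(C1 + a)
 g(a) = sqrt(C1 + a)


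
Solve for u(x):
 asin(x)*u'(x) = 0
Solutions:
 u(x) = C1


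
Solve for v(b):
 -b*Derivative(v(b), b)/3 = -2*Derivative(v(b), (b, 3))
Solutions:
 v(b) = C1 + Integral(C2*airyai(6^(2/3)*b/6) + C3*airybi(6^(2/3)*b/6), b)


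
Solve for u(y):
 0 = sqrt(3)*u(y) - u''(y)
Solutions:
 u(y) = C1*exp(-3^(1/4)*y) + C2*exp(3^(1/4)*y)


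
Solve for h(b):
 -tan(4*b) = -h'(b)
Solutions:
 h(b) = C1 - log(cos(4*b))/4


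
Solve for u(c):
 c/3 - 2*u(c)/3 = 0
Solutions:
 u(c) = c/2


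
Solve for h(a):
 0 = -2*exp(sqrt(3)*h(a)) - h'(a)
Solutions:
 h(a) = sqrt(3)*(2*log(1/(C1 + 2*a)) - log(3))/6


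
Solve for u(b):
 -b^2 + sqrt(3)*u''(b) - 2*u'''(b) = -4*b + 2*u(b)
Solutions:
 u(b) = C1*exp(b*(3^(2/3)/(-sqrt(3) + sqrt(-3 + (36 - sqrt(3))^2) + 36)^(1/3) + 2*sqrt(3) + 3^(1/3)*(-sqrt(3) + sqrt(-3 + (36 - sqrt(3))^2) + 36)^(1/3))/12)*sin(sqrt(3)*b*(-(-3*sqrt(3) + 4*sqrt(-27/16 + (27 - 3*sqrt(3)/4)^2) + 108)^(1/3) + 3/(-3*sqrt(3) + 4*sqrt(-27/16 + (27 - 3*sqrt(3)/4)^2) + 108)^(1/3))/12) + C2*exp(b*(3^(2/3)/(-sqrt(3) + sqrt(-3 + (36 - sqrt(3))^2) + 36)^(1/3) + 2*sqrt(3) + 3^(1/3)*(-sqrt(3) + sqrt(-3 + (36 - sqrt(3))^2) + 36)^(1/3))/12)*cos(sqrt(3)*b*(-(-3*sqrt(3) + 4*sqrt(-27/16 + (27 - 3*sqrt(3)/4)^2) + 108)^(1/3) + 3/(-3*sqrt(3) + 4*sqrt(-27/16 + (27 - 3*sqrt(3)/4)^2) + 108)^(1/3))/12) + C3*exp(b*(-3^(1/3)*(-sqrt(3) + sqrt(-3 + (36 - sqrt(3))^2) + 36)^(1/3) - 3^(2/3)/(-sqrt(3) + sqrt(-3 + (36 - sqrt(3))^2) + 36)^(1/3) + sqrt(3))/6) - b^2/2 + 2*b - sqrt(3)/2


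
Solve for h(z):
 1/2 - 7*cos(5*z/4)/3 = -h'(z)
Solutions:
 h(z) = C1 - z/2 + 28*sin(5*z/4)/15


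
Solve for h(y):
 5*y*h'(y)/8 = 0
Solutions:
 h(y) = C1


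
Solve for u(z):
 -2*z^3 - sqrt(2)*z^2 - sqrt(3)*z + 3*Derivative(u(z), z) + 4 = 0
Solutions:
 u(z) = C1 + z^4/6 + sqrt(2)*z^3/9 + sqrt(3)*z^2/6 - 4*z/3


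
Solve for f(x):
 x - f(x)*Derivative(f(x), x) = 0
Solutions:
 f(x) = -sqrt(C1 + x^2)
 f(x) = sqrt(C1 + x^2)


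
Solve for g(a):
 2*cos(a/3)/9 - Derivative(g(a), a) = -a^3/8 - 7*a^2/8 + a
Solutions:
 g(a) = C1 + a^4/32 + 7*a^3/24 - a^2/2 + 2*sin(a/3)/3


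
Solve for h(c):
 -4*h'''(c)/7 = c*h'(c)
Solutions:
 h(c) = C1 + Integral(C2*airyai(-14^(1/3)*c/2) + C3*airybi(-14^(1/3)*c/2), c)


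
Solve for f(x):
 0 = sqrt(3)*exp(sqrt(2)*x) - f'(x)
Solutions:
 f(x) = C1 + sqrt(6)*exp(sqrt(2)*x)/2


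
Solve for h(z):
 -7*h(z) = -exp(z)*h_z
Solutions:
 h(z) = C1*exp(-7*exp(-z))


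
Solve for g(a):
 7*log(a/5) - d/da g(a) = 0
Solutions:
 g(a) = C1 + 7*a*log(a) - a*log(78125) - 7*a


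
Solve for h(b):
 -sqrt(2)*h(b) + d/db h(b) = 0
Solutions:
 h(b) = C1*exp(sqrt(2)*b)


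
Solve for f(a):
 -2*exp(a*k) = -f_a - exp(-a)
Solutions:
 f(a) = C1 + exp(-a) + 2*exp(a*k)/k


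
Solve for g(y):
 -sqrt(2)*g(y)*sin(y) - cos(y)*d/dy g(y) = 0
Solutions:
 g(y) = C1*cos(y)^(sqrt(2))


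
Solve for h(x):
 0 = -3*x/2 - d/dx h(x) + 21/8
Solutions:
 h(x) = C1 - 3*x^2/4 + 21*x/8


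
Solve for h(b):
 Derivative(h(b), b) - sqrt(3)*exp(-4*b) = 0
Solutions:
 h(b) = C1 - sqrt(3)*exp(-4*b)/4


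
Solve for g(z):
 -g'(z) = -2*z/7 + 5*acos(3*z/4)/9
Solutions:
 g(z) = C1 + z^2/7 - 5*z*acos(3*z/4)/9 + 5*sqrt(16 - 9*z^2)/27


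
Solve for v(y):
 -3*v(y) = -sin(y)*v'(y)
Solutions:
 v(y) = C1*(cos(y) - 1)^(3/2)/(cos(y) + 1)^(3/2)


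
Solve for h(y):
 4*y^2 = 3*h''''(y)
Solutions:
 h(y) = C1 + C2*y + C3*y^2 + C4*y^3 + y^6/270


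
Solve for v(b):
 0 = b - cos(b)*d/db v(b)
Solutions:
 v(b) = C1 + Integral(b/cos(b), b)


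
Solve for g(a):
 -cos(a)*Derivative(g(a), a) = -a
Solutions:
 g(a) = C1 + Integral(a/cos(a), a)


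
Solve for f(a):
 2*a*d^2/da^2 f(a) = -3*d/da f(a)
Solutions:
 f(a) = C1 + C2/sqrt(a)


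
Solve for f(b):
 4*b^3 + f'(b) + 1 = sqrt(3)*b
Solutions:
 f(b) = C1 - b^4 + sqrt(3)*b^2/2 - b


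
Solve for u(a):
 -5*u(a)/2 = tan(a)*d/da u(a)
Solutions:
 u(a) = C1/sin(a)^(5/2)


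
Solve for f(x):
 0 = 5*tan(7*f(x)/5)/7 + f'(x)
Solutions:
 f(x) = -5*asin(C1*exp(-x))/7 + 5*pi/7
 f(x) = 5*asin(C1*exp(-x))/7


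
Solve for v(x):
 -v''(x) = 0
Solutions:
 v(x) = C1 + C2*x


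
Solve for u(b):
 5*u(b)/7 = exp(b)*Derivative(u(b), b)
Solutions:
 u(b) = C1*exp(-5*exp(-b)/7)


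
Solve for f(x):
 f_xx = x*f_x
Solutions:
 f(x) = C1 + C2*erfi(sqrt(2)*x/2)


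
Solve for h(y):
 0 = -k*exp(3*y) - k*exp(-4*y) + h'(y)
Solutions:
 h(y) = C1 + k*exp(3*y)/3 - k*exp(-4*y)/4


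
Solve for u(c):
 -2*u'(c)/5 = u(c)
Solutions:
 u(c) = C1*exp(-5*c/2)


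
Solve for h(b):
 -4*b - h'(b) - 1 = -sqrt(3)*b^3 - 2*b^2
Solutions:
 h(b) = C1 + sqrt(3)*b^4/4 + 2*b^3/3 - 2*b^2 - b


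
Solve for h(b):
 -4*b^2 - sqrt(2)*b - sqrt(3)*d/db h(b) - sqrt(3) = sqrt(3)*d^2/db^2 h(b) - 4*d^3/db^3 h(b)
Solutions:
 h(b) = C1 + C2*exp(b*(sqrt(3) + sqrt(3 + 16*sqrt(3)))/8) + C3*exp(b*(-sqrt(3 + 16*sqrt(3)) + sqrt(3))/8) - 4*sqrt(3)*b^3/9 - sqrt(6)*b^2/6 + 4*sqrt(3)*b^2/3 - 35*b/3 - 8*sqrt(3)*b/3 + sqrt(6)*b/3


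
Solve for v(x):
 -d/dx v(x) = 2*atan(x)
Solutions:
 v(x) = C1 - 2*x*atan(x) + log(x^2 + 1)


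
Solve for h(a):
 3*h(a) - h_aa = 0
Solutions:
 h(a) = C1*exp(-sqrt(3)*a) + C2*exp(sqrt(3)*a)


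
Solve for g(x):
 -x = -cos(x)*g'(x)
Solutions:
 g(x) = C1 + Integral(x/cos(x), x)


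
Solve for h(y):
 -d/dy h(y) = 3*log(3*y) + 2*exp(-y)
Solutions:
 h(y) = C1 - 3*y*log(y) + 3*y*(1 - log(3)) + 2*exp(-y)


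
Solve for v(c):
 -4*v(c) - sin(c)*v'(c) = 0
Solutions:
 v(c) = C1*(cos(c)^2 + 2*cos(c) + 1)/(cos(c)^2 - 2*cos(c) + 1)


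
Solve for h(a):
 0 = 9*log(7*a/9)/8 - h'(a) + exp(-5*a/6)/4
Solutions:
 h(a) = C1 + 9*a*log(a)/8 + 9*a*(-2*log(3) - 1 + log(7))/8 - 3*exp(-5*a/6)/10


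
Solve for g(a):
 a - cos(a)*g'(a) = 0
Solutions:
 g(a) = C1 + Integral(a/cos(a), a)


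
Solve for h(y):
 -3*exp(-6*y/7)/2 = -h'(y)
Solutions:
 h(y) = C1 - 7*exp(-6*y/7)/4


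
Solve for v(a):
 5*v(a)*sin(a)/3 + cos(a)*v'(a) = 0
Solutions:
 v(a) = C1*cos(a)^(5/3)


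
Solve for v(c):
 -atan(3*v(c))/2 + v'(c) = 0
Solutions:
 Integral(1/atan(3*_y), (_y, v(c))) = C1 + c/2


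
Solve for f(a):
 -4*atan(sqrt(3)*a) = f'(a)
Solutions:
 f(a) = C1 - 4*a*atan(sqrt(3)*a) + 2*sqrt(3)*log(3*a^2 + 1)/3


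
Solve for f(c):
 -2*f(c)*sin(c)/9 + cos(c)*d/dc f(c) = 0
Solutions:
 f(c) = C1/cos(c)^(2/9)


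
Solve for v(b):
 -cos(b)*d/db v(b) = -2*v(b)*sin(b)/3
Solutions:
 v(b) = C1/cos(b)^(2/3)


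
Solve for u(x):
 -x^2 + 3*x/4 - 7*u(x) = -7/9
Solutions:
 u(x) = -x^2/7 + 3*x/28 + 1/9


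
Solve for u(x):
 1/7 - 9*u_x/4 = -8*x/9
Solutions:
 u(x) = C1 + 16*x^2/81 + 4*x/63


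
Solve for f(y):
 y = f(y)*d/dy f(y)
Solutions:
 f(y) = -sqrt(C1 + y^2)
 f(y) = sqrt(C1 + y^2)


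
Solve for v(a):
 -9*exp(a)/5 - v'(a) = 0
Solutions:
 v(a) = C1 - 9*exp(a)/5


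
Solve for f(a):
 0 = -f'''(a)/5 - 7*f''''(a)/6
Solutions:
 f(a) = C1 + C2*a + C3*a^2 + C4*exp(-6*a/35)


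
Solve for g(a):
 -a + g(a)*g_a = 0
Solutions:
 g(a) = -sqrt(C1 + a^2)
 g(a) = sqrt(C1 + a^2)


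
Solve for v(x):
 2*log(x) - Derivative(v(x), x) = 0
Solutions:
 v(x) = C1 + 2*x*log(x) - 2*x


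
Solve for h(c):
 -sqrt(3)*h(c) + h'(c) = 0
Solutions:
 h(c) = C1*exp(sqrt(3)*c)


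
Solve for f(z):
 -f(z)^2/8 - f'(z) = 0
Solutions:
 f(z) = 8/(C1 + z)


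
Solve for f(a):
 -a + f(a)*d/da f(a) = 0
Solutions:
 f(a) = -sqrt(C1 + a^2)
 f(a) = sqrt(C1 + a^2)


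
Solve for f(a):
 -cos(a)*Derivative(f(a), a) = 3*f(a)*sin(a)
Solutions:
 f(a) = C1*cos(a)^3


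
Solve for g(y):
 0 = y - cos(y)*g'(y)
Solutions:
 g(y) = C1 + Integral(y/cos(y), y)


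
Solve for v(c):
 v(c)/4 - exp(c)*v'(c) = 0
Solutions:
 v(c) = C1*exp(-exp(-c)/4)


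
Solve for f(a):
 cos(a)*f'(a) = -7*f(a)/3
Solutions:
 f(a) = C1*(sin(a) - 1)^(7/6)/(sin(a) + 1)^(7/6)


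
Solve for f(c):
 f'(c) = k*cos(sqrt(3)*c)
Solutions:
 f(c) = C1 + sqrt(3)*k*sin(sqrt(3)*c)/3


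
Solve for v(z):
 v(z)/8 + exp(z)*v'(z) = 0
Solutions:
 v(z) = C1*exp(exp(-z)/8)


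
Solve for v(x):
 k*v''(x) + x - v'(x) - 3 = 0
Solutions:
 v(x) = C1 + C2*exp(x/k) + k*x + x^2/2 - 3*x


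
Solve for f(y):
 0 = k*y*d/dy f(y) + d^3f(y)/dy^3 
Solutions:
 f(y) = C1 + Integral(C2*airyai(y*(-k)^(1/3)) + C3*airybi(y*(-k)^(1/3)), y)


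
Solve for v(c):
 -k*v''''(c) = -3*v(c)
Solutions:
 v(c) = C1*exp(-3^(1/4)*c*(1/k)^(1/4)) + C2*exp(3^(1/4)*c*(1/k)^(1/4)) + C3*exp(-3^(1/4)*I*c*(1/k)^(1/4)) + C4*exp(3^(1/4)*I*c*(1/k)^(1/4))


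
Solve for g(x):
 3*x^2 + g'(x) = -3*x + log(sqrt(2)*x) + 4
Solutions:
 g(x) = C1 - x^3 - 3*x^2/2 + x*log(x) + x*log(2)/2 + 3*x


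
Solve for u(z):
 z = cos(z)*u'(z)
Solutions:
 u(z) = C1 + Integral(z/cos(z), z)


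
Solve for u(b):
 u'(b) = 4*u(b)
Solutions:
 u(b) = C1*exp(4*b)


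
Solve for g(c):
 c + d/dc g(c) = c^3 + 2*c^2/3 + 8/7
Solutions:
 g(c) = C1 + c^4/4 + 2*c^3/9 - c^2/2 + 8*c/7


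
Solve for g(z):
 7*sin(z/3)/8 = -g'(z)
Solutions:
 g(z) = C1 + 21*cos(z/3)/8


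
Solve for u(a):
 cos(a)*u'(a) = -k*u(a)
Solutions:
 u(a) = C1*exp(k*(log(sin(a) - 1) - log(sin(a) + 1))/2)


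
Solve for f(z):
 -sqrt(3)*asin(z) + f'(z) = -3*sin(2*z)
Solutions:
 f(z) = C1 + sqrt(3)*(z*asin(z) + sqrt(1 - z^2)) + 3*cos(2*z)/2


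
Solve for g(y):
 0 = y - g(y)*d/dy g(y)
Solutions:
 g(y) = -sqrt(C1 + y^2)
 g(y) = sqrt(C1 + y^2)


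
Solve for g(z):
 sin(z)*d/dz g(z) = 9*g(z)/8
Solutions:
 g(z) = C1*(cos(z) - 1)^(9/16)/(cos(z) + 1)^(9/16)


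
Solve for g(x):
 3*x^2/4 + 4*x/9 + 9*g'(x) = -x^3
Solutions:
 g(x) = C1 - x^4/36 - x^3/36 - 2*x^2/81


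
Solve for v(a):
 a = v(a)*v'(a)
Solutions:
 v(a) = -sqrt(C1 + a^2)
 v(a) = sqrt(C1 + a^2)


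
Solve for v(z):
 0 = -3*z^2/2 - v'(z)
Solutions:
 v(z) = C1 - z^3/2


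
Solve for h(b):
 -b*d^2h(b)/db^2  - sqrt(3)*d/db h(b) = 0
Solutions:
 h(b) = C1 + C2*b^(1 - sqrt(3))


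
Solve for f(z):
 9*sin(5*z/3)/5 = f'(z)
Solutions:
 f(z) = C1 - 27*cos(5*z/3)/25


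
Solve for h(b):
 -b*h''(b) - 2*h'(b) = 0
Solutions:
 h(b) = C1 + C2/b


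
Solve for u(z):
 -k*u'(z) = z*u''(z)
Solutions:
 u(z) = C1 + z^(1 - re(k))*(C2*sin(log(z)*Abs(im(k))) + C3*cos(log(z)*im(k)))


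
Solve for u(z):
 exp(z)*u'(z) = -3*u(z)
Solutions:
 u(z) = C1*exp(3*exp(-z))


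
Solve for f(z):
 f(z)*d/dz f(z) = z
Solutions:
 f(z) = -sqrt(C1 + z^2)
 f(z) = sqrt(C1 + z^2)


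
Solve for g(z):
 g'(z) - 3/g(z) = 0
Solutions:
 g(z) = -sqrt(C1 + 6*z)
 g(z) = sqrt(C1 + 6*z)


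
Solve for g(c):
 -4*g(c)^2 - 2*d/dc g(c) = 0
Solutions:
 g(c) = 1/(C1 + 2*c)


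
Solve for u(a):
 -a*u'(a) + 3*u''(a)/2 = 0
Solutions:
 u(a) = C1 + C2*erfi(sqrt(3)*a/3)


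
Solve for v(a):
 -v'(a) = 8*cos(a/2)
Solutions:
 v(a) = C1 - 16*sin(a/2)


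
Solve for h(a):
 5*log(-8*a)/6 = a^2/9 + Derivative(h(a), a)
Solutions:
 h(a) = C1 - a^3/27 + 5*a*log(-a)/6 + 5*a*(-1 + 3*log(2))/6


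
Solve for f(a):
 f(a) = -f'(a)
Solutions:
 f(a) = C1*exp(-a)


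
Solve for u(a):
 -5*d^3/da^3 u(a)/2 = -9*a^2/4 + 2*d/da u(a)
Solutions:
 u(a) = C1 + C2*sin(2*sqrt(5)*a/5) + C3*cos(2*sqrt(5)*a/5) + 3*a^3/8 - 45*a/16


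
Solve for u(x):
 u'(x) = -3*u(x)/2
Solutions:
 u(x) = C1*exp(-3*x/2)


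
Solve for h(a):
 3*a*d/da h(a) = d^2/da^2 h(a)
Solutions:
 h(a) = C1 + C2*erfi(sqrt(6)*a/2)


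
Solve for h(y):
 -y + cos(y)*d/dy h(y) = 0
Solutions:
 h(y) = C1 + Integral(y/cos(y), y)


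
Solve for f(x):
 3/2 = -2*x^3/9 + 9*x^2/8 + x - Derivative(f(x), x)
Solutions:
 f(x) = C1 - x^4/18 + 3*x^3/8 + x^2/2 - 3*x/2


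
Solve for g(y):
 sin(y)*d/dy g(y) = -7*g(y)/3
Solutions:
 g(y) = C1*(cos(y) + 1)^(7/6)/(cos(y) - 1)^(7/6)


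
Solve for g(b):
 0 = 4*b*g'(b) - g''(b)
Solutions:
 g(b) = C1 + C2*erfi(sqrt(2)*b)


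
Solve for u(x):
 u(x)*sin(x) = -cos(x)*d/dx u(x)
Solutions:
 u(x) = C1*cos(x)


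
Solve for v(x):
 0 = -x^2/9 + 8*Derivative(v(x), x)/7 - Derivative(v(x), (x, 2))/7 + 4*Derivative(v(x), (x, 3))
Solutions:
 v(x) = C1 + 7*x^3/216 + 7*x^2/576 - 1561*x/2304 + (C2*sin(sqrt(895)*x/56) + C3*cos(sqrt(895)*x/56))*exp(x/56)


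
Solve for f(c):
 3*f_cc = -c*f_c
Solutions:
 f(c) = C1 + C2*erf(sqrt(6)*c/6)


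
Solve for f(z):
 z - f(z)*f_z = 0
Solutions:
 f(z) = -sqrt(C1 + z^2)
 f(z) = sqrt(C1 + z^2)


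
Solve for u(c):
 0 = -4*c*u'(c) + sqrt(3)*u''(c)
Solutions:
 u(c) = C1 + C2*erfi(sqrt(2)*3^(3/4)*c/3)


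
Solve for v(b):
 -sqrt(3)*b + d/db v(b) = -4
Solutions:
 v(b) = C1 + sqrt(3)*b^2/2 - 4*b


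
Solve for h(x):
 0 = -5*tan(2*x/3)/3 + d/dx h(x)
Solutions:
 h(x) = C1 - 5*log(cos(2*x/3))/2


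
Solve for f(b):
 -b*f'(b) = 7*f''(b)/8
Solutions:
 f(b) = C1 + C2*erf(2*sqrt(7)*b/7)


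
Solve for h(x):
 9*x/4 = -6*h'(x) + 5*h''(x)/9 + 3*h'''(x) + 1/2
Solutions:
 h(x) = C1 + C2*exp(x*(-5 + sqrt(5857))/54) + C3*exp(-x*(5 + sqrt(5857))/54) - 3*x^2/16 + 7*x/144


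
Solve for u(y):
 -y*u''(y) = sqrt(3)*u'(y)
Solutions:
 u(y) = C1 + C2*y^(1 - sqrt(3))


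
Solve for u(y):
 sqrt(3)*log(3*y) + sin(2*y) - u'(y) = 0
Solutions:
 u(y) = C1 + sqrt(3)*y*(log(y) - 1) + sqrt(3)*y*log(3) - cos(2*y)/2


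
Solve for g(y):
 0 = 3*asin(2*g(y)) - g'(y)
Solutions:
 Integral(1/asin(2*_y), (_y, g(y))) = C1 + 3*y


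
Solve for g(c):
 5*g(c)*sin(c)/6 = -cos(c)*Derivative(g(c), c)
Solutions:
 g(c) = C1*cos(c)^(5/6)


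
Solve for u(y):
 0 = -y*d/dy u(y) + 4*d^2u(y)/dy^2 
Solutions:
 u(y) = C1 + C2*erfi(sqrt(2)*y/4)


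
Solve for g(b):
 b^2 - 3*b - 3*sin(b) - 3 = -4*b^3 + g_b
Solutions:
 g(b) = C1 + b^4 + b^3/3 - 3*b^2/2 - 3*b + 3*cos(b)


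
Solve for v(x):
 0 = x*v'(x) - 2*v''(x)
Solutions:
 v(x) = C1 + C2*erfi(x/2)


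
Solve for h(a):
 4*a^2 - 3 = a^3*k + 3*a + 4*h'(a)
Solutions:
 h(a) = C1 - a^4*k/16 + a^3/3 - 3*a^2/8 - 3*a/4


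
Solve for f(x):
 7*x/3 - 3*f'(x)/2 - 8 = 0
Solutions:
 f(x) = C1 + 7*x^2/9 - 16*x/3


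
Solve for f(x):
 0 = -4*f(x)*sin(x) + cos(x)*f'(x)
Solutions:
 f(x) = C1/cos(x)^4


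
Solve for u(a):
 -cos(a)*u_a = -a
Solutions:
 u(a) = C1 + Integral(a/cos(a), a)


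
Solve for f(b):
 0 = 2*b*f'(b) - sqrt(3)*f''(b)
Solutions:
 f(b) = C1 + C2*erfi(3^(3/4)*b/3)


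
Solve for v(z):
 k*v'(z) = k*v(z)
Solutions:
 v(z) = C1*exp(z)


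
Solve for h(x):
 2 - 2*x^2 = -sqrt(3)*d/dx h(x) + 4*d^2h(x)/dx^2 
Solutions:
 h(x) = C1 + C2*exp(sqrt(3)*x/4) + 2*sqrt(3)*x^3/9 + 8*x^2/3 + 58*sqrt(3)*x/9


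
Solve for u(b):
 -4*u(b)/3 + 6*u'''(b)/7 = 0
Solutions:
 u(b) = C3*exp(42^(1/3)*b/3) + (C1*sin(14^(1/3)*3^(5/6)*b/6) + C2*cos(14^(1/3)*3^(5/6)*b/6))*exp(-42^(1/3)*b/6)


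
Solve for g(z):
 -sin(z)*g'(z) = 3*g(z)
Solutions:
 g(z) = C1*(cos(z) + 1)^(3/2)/(cos(z) - 1)^(3/2)


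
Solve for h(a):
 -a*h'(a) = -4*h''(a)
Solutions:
 h(a) = C1 + C2*erfi(sqrt(2)*a/4)


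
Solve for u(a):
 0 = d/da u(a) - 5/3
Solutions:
 u(a) = C1 + 5*a/3


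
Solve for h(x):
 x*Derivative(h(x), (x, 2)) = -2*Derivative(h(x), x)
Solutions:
 h(x) = C1 + C2/x


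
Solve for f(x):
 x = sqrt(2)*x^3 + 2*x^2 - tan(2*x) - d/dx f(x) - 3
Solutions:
 f(x) = C1 + sqrt(2)*x^4/4 + 2*x^3/3 - x^2/2 - 3*x + log(cos(2*x))/2


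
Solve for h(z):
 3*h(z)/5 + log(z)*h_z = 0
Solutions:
 h(z) = C1*exp(-3*li(z)/5)


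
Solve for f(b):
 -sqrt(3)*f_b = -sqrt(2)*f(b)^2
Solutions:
 f(b) = -3/(C1 + sqrt(6)*b)


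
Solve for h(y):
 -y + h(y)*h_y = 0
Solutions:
 h(y) = -sqrt(C1 + y^2)
 h(y) = sqrt(C1 + y^2)


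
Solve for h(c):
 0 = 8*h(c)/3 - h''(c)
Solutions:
 h(c) = C1*exp(-2*sqrt(6)*c/3) + C2*exp(2*sqrt(6)*c/3)


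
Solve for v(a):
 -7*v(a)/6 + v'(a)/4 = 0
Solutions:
 v(a) = C1*exp(14*a/3)


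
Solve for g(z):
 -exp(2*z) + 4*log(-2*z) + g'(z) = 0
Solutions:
 g(z) = C1 - 4*z*log(-z) + 4*z*(1 - log(2)) + exp(2*z)/2


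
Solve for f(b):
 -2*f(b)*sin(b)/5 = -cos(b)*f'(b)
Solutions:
 f(b) = C1/cos(b)^(2/5)


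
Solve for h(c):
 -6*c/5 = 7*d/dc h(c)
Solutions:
 h(c) = C1 - 3*c^2/35


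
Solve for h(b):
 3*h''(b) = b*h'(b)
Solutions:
 h(b) = C1 + C2*erfi(sqrt(6)*b/6)


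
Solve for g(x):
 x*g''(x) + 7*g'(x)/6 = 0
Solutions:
 g(x) = C1 + C2/x^(1/6)


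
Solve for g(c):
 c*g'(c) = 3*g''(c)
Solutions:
 g(c) = C1 + C2*erfi(sqrt(6)*c/6)


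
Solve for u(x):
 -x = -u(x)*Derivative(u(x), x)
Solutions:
 u(x) = -sqrt(C1 + x^2)
 u(x) = sqrt(C1 + x^2)


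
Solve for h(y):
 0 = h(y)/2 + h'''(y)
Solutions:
 h(y) = C3*exp(-2^(2/3)*y/2) + (C1*sin(2^(2/3)*sqrt(3)*y/4) + C2*cos(2^(2/3)*sqrt(3)*y/4))*exp(2^(2/3)*y/4)


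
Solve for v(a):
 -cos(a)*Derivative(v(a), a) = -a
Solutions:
 v(a) = C1 + Integral(a/cos(a), a)


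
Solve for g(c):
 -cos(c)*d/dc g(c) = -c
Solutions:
 g(c) = C1 + Integral(c/cos(c), c)


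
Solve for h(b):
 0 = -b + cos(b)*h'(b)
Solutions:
 h(b) = C1 + Integral(b/cos(b), b)


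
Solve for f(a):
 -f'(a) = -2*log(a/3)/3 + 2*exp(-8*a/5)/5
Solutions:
 f(a) = C1 + 2*a*log(a)/3 + 2*a*(-log(3) - 1)/3 + exp(-8*a/5)/4


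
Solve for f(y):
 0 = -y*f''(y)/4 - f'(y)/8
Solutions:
 f(y) = C1 + C2*sqrt(y)


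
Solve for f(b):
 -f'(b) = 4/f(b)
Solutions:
 f(b) = -sqrt(C1 - 8*b)
 f(b) = sqrt(C1 - 8*b)


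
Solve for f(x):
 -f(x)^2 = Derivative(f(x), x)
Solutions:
 f(x) = 1/(C1 + x)


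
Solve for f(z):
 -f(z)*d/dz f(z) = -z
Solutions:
 f(z) = -sqrt(C1 + z^2)
 f(z) = sqrt(C1 + z^2)


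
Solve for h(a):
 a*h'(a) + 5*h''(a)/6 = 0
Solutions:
 h(a) = C1 + C2*erf(sqrt(15)*a/5)


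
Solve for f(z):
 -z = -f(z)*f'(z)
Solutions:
 f(z) = -sqrt(C1 + z^2)
 f(z) = sqrt(C1 + z^2)


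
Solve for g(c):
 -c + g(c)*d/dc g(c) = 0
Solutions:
 g(c) = -sqrt(C1 + c^2)
 g(c) = sqrt(C1 + c^2)


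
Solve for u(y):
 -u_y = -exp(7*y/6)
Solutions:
 u(y) = C1 + 6*exp(7*y/6)/7


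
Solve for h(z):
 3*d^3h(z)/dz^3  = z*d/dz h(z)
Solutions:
 h(z) = C1 + Integral(C2*airyai(3^(2/3)*z/3) + C3*airybi(3^(2/3)*z/3), z)


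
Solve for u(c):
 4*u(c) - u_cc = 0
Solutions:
 u(c) = C1*exp(-2*c) + C2*exp(2*c)


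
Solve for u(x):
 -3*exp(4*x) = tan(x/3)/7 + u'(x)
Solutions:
 u(x) = C1 - 3*exp(4*x)/4 + 3*log(cos(x/3))/7


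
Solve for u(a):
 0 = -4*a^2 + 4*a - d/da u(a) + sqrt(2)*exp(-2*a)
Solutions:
 u(a) = C1 - 4*a^3/3 + 2*a^2 - sqrt(2)*exp(-2*a)/2


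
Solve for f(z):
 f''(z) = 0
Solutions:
 f(z) = C1 + C2*z


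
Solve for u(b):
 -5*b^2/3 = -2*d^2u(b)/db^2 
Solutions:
 u(b) = C1 + C2*b + 5*b^4/72


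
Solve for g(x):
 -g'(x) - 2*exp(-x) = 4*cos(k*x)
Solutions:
 g(x) = C1 + 2*exp(-x) - 4*sin(k*x)/k


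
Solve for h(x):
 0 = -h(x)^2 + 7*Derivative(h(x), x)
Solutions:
 h(x) = -7/(C1 + x)


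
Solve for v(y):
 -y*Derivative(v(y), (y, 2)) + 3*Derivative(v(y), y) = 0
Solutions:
 v(y) = C1 + C2*y^4


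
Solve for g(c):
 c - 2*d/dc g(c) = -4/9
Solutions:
 g(c) = C1 + c^2/4 + 2*c/9


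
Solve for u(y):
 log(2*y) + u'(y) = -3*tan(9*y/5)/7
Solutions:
 u(y) = C1 - y*log(y) - y*log(2) + y + 5*log(cos(9*y/5))/21


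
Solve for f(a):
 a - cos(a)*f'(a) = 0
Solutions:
 f(a) = C1 + Integral(a/cos(a), a)


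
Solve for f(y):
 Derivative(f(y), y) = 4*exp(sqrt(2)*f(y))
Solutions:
 f(y) = sqrt(2)*(2*log(-1/(C1 + 4*y)) - log(2))/4


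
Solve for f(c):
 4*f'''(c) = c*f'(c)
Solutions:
 f(c) = C1 + Integral(C2*airyai(2^(1/3)*c/2) + C3*airybi(2^(1/3)*c/2), c)


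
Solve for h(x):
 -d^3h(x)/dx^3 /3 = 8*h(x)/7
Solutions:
 h(x) = C3*exp(-2*3^(1/3)*7^(2/3)*x/7) + (C1*sin(3^(5/6)*7^(2/3)*x/7) + C2*cos(3^(5/6)*7^(2/3)*x/7))*exp(3^(1/3)*7^(2/3)*x/7)


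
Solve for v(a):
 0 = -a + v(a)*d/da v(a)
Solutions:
 v(a) = -sqrt(C1 + a^2)
 v(a) = sqrt(C1 + a^2)


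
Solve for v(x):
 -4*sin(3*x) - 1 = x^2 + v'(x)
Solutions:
 v(x) = C1 - x^3/3 - x + 4*cos(3*x)/3


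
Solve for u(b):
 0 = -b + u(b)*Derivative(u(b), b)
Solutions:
 u(b) = -sqrt(C1 + b^2)
 u(b) = sqrt(C1 + b^2)


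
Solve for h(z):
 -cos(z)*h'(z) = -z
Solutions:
 h(z) = C1 + Integral(z/cos(z), z)


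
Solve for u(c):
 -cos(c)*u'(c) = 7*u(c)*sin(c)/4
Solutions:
 u(c) = C1*cos(c)^(7/4)


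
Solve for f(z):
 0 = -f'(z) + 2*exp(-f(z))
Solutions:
 f(z) = log(C1 + 2*z)


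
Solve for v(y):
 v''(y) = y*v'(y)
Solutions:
 v(y) = C1 + C2*erfi(sqrt(2)*y/2)


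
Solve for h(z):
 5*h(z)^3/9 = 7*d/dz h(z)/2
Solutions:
 h(z) = -3*sqrt(14)*sqrt(-1/(C1 + 10*z))/2
 h(z) = 3*sqrt(14)*sqrt(-1/(C1 + 10*z))/2


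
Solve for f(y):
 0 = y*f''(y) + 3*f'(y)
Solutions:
 f(y) = C1 + C2/y^2


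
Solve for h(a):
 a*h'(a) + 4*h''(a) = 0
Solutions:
 h(a) = C1 + C2*erf(sqrt(2)*a/4)


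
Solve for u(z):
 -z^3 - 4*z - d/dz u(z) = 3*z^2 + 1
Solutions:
 u(z) = C1 - z^4/4 - z^3 - 2*z^2 - z


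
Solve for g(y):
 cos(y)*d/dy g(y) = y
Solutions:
 g(y) = C1 + Integral(y/cos(y), y)


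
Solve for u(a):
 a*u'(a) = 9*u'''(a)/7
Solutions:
 u(a) = C1 + Integral(C2*airyai(21^(1/3)*a/3) + C3*airybi(21^(1/3)*a/3), a)


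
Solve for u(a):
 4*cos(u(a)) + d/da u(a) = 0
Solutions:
 u(a) = pi - asin((C1 + exp(8*a))/(C1 - exp(8*a)))
 u(a) = asin((C1 + exp(8*a))/(C1 - exp(8*a)))


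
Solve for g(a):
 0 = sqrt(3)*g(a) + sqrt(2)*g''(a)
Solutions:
 g(a) = C1*sin(2^(3/4)*3^(1/4)*a/2) + C2*cos(2^(3/4)*3^(1/4)*a/2)


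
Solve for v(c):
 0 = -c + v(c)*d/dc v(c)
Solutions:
 v(c) = -sqrt(C1 + c^2)
 v(c) = sqrt(C1 + c^2)


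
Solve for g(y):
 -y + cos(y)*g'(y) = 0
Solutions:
 g(y) = C1 + Integral(y/cos(y), y)


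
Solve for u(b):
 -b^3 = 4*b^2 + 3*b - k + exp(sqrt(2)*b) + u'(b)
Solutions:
 u(b) = C1 - b^4/4 - 4*b^3/3 - 3*b^2/2 + b*k - sqrt(2)*exp(sqrt(2)*b)/2


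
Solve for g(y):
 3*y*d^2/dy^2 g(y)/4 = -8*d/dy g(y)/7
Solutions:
 g(y) = C1 + C2/y^(11/21)


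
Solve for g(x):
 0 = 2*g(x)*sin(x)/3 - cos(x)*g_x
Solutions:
 g(x) = C1/cos(x)^(2/3)


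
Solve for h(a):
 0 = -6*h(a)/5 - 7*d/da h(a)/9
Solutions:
 h(a) = C1*exp(-54*a/35)


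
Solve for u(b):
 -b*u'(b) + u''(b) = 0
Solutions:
 u(b) = C1 + C2*erfi(sqrt(2)*b/2)


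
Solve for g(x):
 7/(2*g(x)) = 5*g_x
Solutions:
 g(x) = -sqrt(C1 + 35*x)/5
 g(x) = sqrt(C1 + 35*x)/5


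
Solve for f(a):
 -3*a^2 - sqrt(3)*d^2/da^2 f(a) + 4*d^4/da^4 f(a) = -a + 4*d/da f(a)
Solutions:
 f(a) = C1 + C2*exp(-a*(3^(5/6)/(sqrt(144 - sqrt(3)) + 12)^(1/3) + 3^(2/3)*(sqrt(144 - sqrt(3)) + 12)^(1/3))/12)*sin(a*(-3^(1/6)*(sqrt(144 - sqrt(3)) + 12)^(1/3) + 3^(1/3)/(sqrt(144 - sqrt(3)) + 12)^(1/3))/4) + C3*exp(-a*(3^(5/6)/(sqrt(144 - sqrt(3)) + 12)^(1/3) + 3^(2/3)*(sqrt(144 - sqrt(3)) + 12)^(1/3))/12)*cos(a*(-3^(1/6)*(sqrt(144 - sqrt(3)) + 12)^(1/3) + 3^(1/3)/(sqrt(144 - sqrt(3)) + 12)^(1/3))/4) + C4*exp(a*(3^(5/6)/(sqrt(144 - sqrt(3)) + 12)^(1/3) + 3^(2/3)*(sqrt(144 - sqrt(3)) + 12)^(1/3))/6) - a^3/4 + a^2/8 + 3*sqrt(3)*a^2/16 - 9*a/32 - sqrt(3)*a/16


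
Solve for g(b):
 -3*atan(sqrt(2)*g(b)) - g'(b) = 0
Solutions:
 Integral(1/atan(sqrt(2)*_y), (_y, g(b))) = C1 - 3*b


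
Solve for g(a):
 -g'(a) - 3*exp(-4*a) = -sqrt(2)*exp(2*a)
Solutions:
 g(a) = C1 + sqrt(2)*exp(2*a)/2 + 3*exp(-4*a)/4


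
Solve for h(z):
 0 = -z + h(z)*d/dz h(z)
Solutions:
 h(z) = -sqrt(C1 + z^2)
 h(z) = sqrt(C1 + z^2)


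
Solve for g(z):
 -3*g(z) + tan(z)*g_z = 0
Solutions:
 g(z) = C1*sin(z)^3


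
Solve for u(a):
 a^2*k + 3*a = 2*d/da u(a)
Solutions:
 u(a) = C1 + a^3*k/6 + 3*a^2/4


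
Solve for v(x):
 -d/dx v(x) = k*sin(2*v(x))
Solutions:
 v(x) = pi - acos((-C1 - exp(4*k*x))/(C1 - exp(4*k*x)))/2
 v(x) = acos((-C1 - exp(4*k*x))/(C1 - exp(4*k*x)))/2


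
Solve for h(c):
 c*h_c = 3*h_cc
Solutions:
 h(c) = C1 + C2*erfi(sqrt(6)*c/6)


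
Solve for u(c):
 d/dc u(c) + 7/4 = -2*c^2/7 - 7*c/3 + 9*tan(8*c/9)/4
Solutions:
 u(c) = C1 - 2*c^3/21 - 7*c^2/6 - 7*c/4 - 81*log(cos(8*c/9))/32


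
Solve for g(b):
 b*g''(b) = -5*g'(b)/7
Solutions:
 g(b) = C1 + C2*b^(2/7)


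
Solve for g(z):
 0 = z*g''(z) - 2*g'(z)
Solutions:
 g(z) = C1 + C2*z^3


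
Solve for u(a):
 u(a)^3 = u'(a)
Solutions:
 u(a) = -sqrt(2)*sqrt(-1/(C1 + a))/2
 u(a) = sqrt(2)*sqrt(-1/(C1 + a))/2


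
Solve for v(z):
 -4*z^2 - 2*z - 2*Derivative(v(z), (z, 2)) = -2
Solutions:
 v(z) = C1 + C2*z - z^4/6 - z^3/6 + z^2/2


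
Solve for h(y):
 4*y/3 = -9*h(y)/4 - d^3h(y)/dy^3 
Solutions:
 h(y) = C3*exp(-2^(1/3)*3^(2/3)*y/2) - 16*y/27 + (C1*sin(3*2^(1/3)*3^(1/6)*y/4) + C2*cos(3*2^(1/3)*3^(1/6)*y/4))*exp(2^(1/3)*3^(2/3)*y/4)


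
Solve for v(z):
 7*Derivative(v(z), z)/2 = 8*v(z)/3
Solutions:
 v(z) = C1*exp(16*z/21)


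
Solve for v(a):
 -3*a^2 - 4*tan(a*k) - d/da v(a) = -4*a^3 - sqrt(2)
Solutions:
 v(a) = C1 + a^4 - a^3 + sqrt(2)*a - 4*Piecewise((-log(cos(a*k))/k, Ne(k, 0)), (0, True))


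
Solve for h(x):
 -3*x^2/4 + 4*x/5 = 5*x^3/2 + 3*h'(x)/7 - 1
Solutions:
 h(x) = C1 - 35*x^4/24 - 7*x^3/12 + 14*x^2/15 + 7*x/3


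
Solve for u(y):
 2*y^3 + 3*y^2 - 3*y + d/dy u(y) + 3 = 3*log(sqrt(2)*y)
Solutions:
 u(y) = C1 - y^4/2 - y^3 + 3*y^2/2 + 3*y*log(y) - 6*y + 3*y*log(2)/2


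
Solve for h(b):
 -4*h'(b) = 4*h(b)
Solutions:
 h(b) = C1*exp(-b)


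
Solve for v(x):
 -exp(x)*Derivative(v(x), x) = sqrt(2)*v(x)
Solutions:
 v(x) = C1*exp(sqrt(2)*exp(-x))


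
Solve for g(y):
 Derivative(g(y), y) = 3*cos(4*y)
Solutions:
 g(y) = C1 + 3*sin(4*y)/4


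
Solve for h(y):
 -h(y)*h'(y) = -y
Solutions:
 h(y) = -sqrt(C1 + y^2)
 h(y) = sqrt(C1 + y^2)


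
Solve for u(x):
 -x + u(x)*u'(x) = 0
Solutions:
 u(x) = -sqrt(C1 + x^2)
 u(x) = sqrt(C1 + x^2)


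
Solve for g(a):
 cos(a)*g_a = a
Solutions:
 g(a) = C1 + Integral(a/cos(a), a)


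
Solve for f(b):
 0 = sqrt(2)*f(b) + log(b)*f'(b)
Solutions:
 f(b) = C1*exp(-sqrt(2)*li(b))


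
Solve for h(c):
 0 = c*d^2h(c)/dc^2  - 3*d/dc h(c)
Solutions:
 h(c) = C1 + C2*c^4


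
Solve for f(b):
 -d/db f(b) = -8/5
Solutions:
 f(b) = C1 + 8*b/5


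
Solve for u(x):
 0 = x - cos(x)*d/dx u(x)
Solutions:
 u(x) = C1 + Integral(x/cos(x), x)


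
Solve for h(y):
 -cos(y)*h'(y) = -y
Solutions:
 h(y) = C1 + Integral(y/cos(y), y)


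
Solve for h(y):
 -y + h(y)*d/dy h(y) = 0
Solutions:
 h(y) = -sqrt(C1 + y^2)
 h(y) = sqrt(C1 + y^2)


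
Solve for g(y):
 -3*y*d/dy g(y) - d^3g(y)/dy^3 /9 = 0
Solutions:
 g(y) = C1 + Integral(C2*airyai(-3*y) + C3*airybi(-3*y), y)


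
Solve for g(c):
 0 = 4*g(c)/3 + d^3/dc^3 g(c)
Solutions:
 g(c) = C3*exp(-6^(2/3)*c/3) + (C1*sin(2^(2/3)*3^(1/6)*c/2) + C2*cos(2^(2/3)*3^(1/6)*c/2))*exp(6^(2/3)*c/6)


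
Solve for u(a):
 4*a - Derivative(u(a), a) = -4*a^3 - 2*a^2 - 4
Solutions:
 u(a) = C1 + a^4 + 2*a^3/3 + 2*a^2 + 4*a


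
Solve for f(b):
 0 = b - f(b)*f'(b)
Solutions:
 f(b) = -sqrt(C1 + b^2)
 f(b) = sqrt(C1 + b^2)


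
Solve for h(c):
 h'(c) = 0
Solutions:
 h(c) = C1


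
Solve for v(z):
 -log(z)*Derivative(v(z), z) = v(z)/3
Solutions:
 v(z) = C1*exp(-li(z)/3)


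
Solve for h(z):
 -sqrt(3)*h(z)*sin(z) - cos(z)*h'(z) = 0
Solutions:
 h(z) = C1*cos(z)^(sqrt(3))


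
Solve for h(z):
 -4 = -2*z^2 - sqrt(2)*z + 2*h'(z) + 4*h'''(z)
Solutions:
 h(z) = C1 + C2*sin(sqrt(2)*z/2) + C3*cos(sqrt(2)*z/2) + z^3/3 + sqrt(2)*z^2/4 - 6*z


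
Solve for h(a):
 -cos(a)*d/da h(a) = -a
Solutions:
 h(a) = C1 + Integral(a/cos(a), a)


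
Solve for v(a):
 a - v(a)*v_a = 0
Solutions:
 v(a) = -sqrt(C1 + a^2)
 v(a) = sqrt(C1 + a^2)


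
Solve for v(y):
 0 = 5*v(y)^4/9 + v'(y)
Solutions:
 v(y) = 3^(1/3)*(1/(C1 + 5*y))^(1/3)
 v(y) = (-3^(1/3) - 3^(5/6)*I)*(1/(C1 + 5*y))^(1/3)/2
 v(y) = (-3^(1/3) + 3^(5/6)*I)*(1/(C1 + 5*y))^(1/3)/2


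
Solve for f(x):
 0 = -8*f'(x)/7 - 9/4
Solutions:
 f(x) = C1 - 63*x/32


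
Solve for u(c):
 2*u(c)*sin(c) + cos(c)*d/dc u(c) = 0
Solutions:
 u(c) = C1*cos(c)^2


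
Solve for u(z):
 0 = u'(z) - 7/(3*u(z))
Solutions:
 u(z) = -sqrt(C1 + 42*z)/3
 u(z) = sqrt(C1 + 42*z)/3


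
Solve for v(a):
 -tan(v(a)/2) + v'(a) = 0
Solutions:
 v(a) = -2*asin(C1*exp(a/2)) + 2*pi
 v(a) = 2*asin(C1*exp(a/2))


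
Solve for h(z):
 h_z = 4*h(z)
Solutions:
 h(z) = C1*exp(4*z)


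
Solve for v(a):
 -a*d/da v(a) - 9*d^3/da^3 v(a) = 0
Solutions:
 v(a) = C1 + Integral(C2*airyai(-3^(1/3)*a/3) + C3*airybi(-3^(1/3)*a/3), a)


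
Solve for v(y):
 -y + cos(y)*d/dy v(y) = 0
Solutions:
 v(y) = C1 + Integral(y/cos(y), y)


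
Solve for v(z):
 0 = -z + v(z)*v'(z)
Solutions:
 v(z) = -sqrt(C1 + z^2)
 v(z) = sqrt(C1 + z^2)


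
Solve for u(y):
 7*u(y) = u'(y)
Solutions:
 u(y) = C1*exp(7*y)


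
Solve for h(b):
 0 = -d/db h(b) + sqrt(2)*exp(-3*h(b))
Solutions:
 h(b) = log(C1 + 3*sqrt(2)*b)/3
 h(b) = log((-3^(1/3) - 3^(5/6)*I)*(C1 + sqrt(2)*b)^(1/3)/2)
 h(b) = log((-3^(1/3) + 3^(5/6)*I)*(C1 + sqrt(2)*b)^(1/3)/2)


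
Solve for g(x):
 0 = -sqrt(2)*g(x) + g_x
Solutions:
 g(x) = C1*exp(sqrt(2)*x)


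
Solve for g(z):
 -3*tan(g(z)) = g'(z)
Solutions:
 g(z) = pi - asin(C1*exp(-3*z))
 g(z) = asin(C1*exp(-3*z))


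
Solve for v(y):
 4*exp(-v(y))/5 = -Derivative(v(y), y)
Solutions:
 v(y) = log(C1 - 4*y/5)


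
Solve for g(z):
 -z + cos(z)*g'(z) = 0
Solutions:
 g(z) = C1 + Integral(z/cos(z), z)


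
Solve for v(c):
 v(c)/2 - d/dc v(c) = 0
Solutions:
 v(c) = C1*exp(c/2)


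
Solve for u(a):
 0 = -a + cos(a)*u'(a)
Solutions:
 u(a) = C1 + Integral(a/cos(a), a)


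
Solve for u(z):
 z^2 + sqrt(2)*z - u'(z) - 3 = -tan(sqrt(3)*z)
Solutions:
 u(z) = C1 + z^3/3 + sqrt(2)*z^2/2 - 3*z - sqrt(3)*log(cos(sqrt(3)*z))/3


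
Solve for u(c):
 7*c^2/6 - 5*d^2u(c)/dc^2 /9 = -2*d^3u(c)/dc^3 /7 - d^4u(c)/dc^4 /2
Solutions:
 u(c) = C1 + C2*c + C3*exp(c*(-6 + sqrt(526))/21) + C4*exp(-c*(6 + sqrt(526))/21) + 7*c^4/40 + 9*c^3/25 + 8559*c^2/3500


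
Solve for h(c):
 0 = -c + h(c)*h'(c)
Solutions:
 h(c) = -sqrt(C1 + c^2)
 h(c) = sqrt(C1 + c^2)


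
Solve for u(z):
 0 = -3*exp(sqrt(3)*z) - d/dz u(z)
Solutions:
 u(z) = C1 - sqrt(3)*exp(sqrt(3)*z)


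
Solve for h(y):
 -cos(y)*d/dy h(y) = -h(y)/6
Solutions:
 h(y) = C1*(sin(y) + 1)^(1/12)/(sin(y) - 1)^(1/12)


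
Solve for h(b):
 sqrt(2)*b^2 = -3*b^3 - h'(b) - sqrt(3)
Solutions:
 h(b) = C1 - 3*b^4/4 - sqrt(2)*b^3/3 - sqrt(3)*b


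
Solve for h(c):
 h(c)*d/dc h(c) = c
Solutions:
 h(c) = -sqrt(C1 + c^2)
 h(c) = sqrt(C1 + c^2)


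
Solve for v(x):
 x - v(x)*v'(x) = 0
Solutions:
 v(x) = -sqrt(C1 + x^2)
 v(x) = sqrt(C1 + x^2)


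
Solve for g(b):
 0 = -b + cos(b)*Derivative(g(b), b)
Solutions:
 g(b) = C1 + Integral(b/cos(b), b)


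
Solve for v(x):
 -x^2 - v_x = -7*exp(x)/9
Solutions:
 v(x) = C1 - x^3/3 + 7*exp(x)/9


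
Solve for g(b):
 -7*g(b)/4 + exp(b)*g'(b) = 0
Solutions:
 g(b) = C1*exp(-7*exp(-b)/4)


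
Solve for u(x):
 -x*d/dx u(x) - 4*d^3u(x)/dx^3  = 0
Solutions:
 u(x) = C1 + Integral(C2*airyai(-2^(1/3)*x/2) + C3*airybi(-2^(1/3)*x/2), x)


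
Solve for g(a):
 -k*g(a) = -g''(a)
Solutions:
 g(a) = C1*exp(-a*sqrt(k)) + C2*exp(a*sqrt(k))


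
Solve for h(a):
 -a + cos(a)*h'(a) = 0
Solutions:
 h(a) = C1 + Integral(a/cos(a), a)


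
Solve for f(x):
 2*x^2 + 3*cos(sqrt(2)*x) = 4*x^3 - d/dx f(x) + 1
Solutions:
 f(x) = C1 + x^4 - 2*x^3/3 + x - 3*sqrt(2)*sin(sqrt(2)*x)/2


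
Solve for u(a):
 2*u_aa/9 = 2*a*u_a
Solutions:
 u(a) = C1 + C2*erfi(3*sqrt(2)*a/2)


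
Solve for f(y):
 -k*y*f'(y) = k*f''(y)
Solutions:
 f(y) = C1 + C2*erf(sqrt(2)*y/2)


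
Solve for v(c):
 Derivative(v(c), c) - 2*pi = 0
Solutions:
 v(c) = C1 + 2*pi*c


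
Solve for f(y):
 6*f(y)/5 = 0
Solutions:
 f(y) = 0


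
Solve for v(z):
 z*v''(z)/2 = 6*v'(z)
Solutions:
 v(z) = C1 + C2*z^13


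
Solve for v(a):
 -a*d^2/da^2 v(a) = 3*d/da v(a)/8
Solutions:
 v(a) = C1 + C2*a^(5/8)


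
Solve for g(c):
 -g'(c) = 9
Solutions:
 g(c) = C1 - 9*c


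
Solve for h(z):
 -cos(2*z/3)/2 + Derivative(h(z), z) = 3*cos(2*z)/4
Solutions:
 h(z) = C1 + 3*sin(2*z/3)/4 + 3*sin(2*z)/8


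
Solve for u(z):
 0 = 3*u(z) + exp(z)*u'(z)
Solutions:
 u(z) = C1*exp(3*exp(-z))


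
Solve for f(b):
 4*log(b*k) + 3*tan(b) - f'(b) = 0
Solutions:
 f(b) = C1 + 4*b*log(b*k) - 4*b - 3*log(cos(b))


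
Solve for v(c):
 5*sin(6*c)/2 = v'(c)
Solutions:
 v(c) = C1 - 5*cos(6*c)/12


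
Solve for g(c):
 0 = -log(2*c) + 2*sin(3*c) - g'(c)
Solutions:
 g(c) = C1 - c*log(c) - c*log(2) + c - 2*cos(3*c)/3


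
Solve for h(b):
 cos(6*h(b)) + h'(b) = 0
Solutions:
 h(b) = -asin((C1 + exp(12*b))/(C1 - exp(12*b)))/6 + pi/6
 h(b) = asin((C1 + exp(12*b))/(C1 - exp(12*b)))/6


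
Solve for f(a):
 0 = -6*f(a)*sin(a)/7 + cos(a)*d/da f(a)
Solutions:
 f(a) = C1/cos(a)^(6/7)


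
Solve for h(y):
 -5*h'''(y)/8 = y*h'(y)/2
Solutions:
 h(y) = C1 + Integral(C2*airyai(-10^(2/3)*y/5) + C3*airybi(-10^(2/3)*y/5), y)


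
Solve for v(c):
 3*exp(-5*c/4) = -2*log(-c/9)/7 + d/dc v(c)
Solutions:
 v(c) = C1 + 2*c*log(-c)/7 + 2*c*(-2*log(3) - 1)/7 - 12*exp(-5*c/4)/5


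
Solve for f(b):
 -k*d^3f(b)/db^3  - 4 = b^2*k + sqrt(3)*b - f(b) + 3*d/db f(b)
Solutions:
 f(b) = C1*exp(2^(1/3)*b*(-2^(1/3)*(sqrt((1 + 4/k)/k^2) - 1/k)^(1/3)/2 + 1/(k*(sqrt((1 + 4/k)/k^2) - 1/k)^(1/3)))) + C2*exp(2^(1/3)*b*(2^(1/3)*(sqrt((1 + 4/k)/k^2) - 1/k)^(1/3)/4 - 2^(1/3)*sqrt(3)*I*(sqrt((1 + 4/k)/k^2) - 1/k)^(1/3)/4 + 2/(k*(-1 + sqrt(3)*I)*(sqrt((1 + 4/k)/k^2) - 1/k)^(1/3)))) + C3*exp(2^(1/3)*b*(2^(1/3)*(sqrt((1 + 4/k)/k^2) - 1/k)^(1/3)/4 + 2^(1/3)*sqrt(3)*I*(sqrt((1 + 4/k)/k^2) - 1/k)^(1/3)/4 - 2/(k*(1 + sqrt(3)*I)*(sqrt((1 + 4/k)/k^2) - 1/k)^(1/3)))) + b^2*k + 6*b*k + sqrt(3)*b + 18*k + 4 + 3*sqrt(3)


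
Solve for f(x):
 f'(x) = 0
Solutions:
 f(x) = C1


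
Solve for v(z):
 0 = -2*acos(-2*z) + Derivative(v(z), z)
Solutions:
 v(z) = C1 + 2*z*acos(-2*z) + sqrt(1 - 4*z^2)


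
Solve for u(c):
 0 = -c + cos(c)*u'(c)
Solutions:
 u(c) = C1 + Integral(c/cos(c), c)


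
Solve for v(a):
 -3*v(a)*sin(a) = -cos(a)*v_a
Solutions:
 v(a) = C1/cos(a)^3


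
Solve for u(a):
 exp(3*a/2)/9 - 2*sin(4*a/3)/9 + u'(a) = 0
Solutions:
 u(a) = C1 - 2*exp(3*a/2)/27 - cos(4*a/3)/6


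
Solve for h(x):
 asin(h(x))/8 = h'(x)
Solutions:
 Integral(1/asin(_y), (_y, h(x))) = C1 + x/8


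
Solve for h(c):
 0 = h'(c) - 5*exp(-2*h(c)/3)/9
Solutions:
 h(c) = 3*log(-sqrt(C1 + 5*c)) - 6*log(3) + 3*log(6)/2
 h(c) = 3*log(C1 + 5*c)/2 - 6*log(3) + 3*log(6)/2


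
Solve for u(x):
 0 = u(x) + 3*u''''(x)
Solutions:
 u(x) = (C1*sin(sqrt(2)*3^(3/4)*x/6) + C2*cos(sqrt(2)*3^(3/4)*x/6))*exp(-sqrt(2)*3^(3/4)*x/6) + (C3*sin(sqrt(2)*3^(3/4)*x/6) + C4*cos(sqrt(2)*3^(3/4)*x/6))*exp(sqrt(2)*3^(3/4)*x/6)


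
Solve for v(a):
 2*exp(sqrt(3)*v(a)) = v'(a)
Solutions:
 v(a) = sqrt(3)*(2*log(-1/(C1 + 2*a)) - log(3))/6


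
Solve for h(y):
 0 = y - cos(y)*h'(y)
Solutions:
 h(y) = C1 + Integral(y/cos(y), y)


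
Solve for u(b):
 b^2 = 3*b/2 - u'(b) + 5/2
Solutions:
 u(b) = C1 - b^3/3 + 3*b^2/4 + 5*b/2


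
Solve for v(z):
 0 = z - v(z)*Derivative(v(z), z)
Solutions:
 v(z) = -sqrt(C1 + z^2)
 v(z) = sqrt(C1 + z^2)


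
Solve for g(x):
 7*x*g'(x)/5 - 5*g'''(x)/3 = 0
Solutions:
 g(x) = C1 + Integral(C2*airyai(105^(1/3)*x/5) + C3*airybi(105^(1/3)*x/5), x)


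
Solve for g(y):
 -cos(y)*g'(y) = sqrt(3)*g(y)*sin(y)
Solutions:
 g(y) = C1*cos(y)^(sqrt(3))


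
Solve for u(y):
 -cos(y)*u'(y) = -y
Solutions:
 u(y) = C1 + Integral(y/cos(y), y)


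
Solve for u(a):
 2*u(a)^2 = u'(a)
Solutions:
 u(a) = -1/(C1 + 2*a)


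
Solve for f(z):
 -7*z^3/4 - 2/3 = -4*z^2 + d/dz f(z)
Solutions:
 f(z) = C1 - 7*z^4/16 + 4*z^3/3 - 2*z/3


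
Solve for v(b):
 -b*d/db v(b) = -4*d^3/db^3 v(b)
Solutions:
 v(b) = C1 + Integral(C2*airyai(2^(1/3)*b/2) + C3*airybi(2^(1/3)*b/2), b)


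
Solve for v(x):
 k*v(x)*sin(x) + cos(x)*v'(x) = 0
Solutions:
 v(x) = C1*exp(k*log(cos(x)))


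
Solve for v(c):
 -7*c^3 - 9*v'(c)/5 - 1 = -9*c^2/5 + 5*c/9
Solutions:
 v(c) = C1 - 35*c^4/36 + c^3/3 - 25*c^2/162 - 5*c/9


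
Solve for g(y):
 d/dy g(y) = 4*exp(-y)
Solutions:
 g(y) = C1 - 4*exp(-y)
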